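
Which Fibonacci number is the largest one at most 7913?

6765 ≤ 7913 < 10946, so the largest Fibonacci number not exceeding 7913 is 6765.

6765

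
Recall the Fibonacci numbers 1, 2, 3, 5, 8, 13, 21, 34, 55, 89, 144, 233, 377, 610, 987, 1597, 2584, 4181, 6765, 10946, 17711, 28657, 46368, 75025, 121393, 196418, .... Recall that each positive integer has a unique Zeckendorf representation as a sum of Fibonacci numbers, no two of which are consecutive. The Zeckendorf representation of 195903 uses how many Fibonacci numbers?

take 121393 (≤ 195903); 195903 − 121393 = 74510
take 46368 (≤ 74510); 74510 − 46368 = 28142
take 17711 (≤ 28142); 28142 − 17711 = 10431
take 6765 (≤ 10431); 10431 − 6765 = 3666
take 2584 (≤ 3666); 3666 − 2584 = 1082
take 987 (≤ 1082); 1082 − 987 = 95
take 89 (≤ 95); 95 − 89 = 6
take 5 (≤ 6); 6 − 5 = 1
take 1 (≤ 1); 1 − 1 = 0
195903 = 121393 + 46368 + 17711 + 6765 + 2584 + 987 + 89 + 5 + 1, which has 9 terms.

9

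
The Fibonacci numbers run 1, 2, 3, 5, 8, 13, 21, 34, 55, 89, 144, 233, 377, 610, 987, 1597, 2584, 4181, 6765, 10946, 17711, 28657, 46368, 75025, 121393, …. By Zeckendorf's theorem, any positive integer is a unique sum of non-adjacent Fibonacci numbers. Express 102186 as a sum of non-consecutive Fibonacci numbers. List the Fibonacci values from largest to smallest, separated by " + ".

75025 + 17711 + 6765 + 2584 + 89 + 8 + 3 + 1

Repeatedly subtract the largest Fibonacci number that fits:
102186: greatest Fibonacci not exceeding it is 75025, leaving 27161
27161: greatest Fibonacci not exceeding it is 17711, leaving 9450
9450: greatest Fibonacci not exceeding it is 6765, leaving 2685
2685: greatest Fibonacci not exceeding it is 2584, leaving 101
101: greatest Fibonacci not exceeding it is 89, leaving 12
12: greatest Fibonacci not exceeding it is 8, leaving 4
4: greatest Fibonacci not exceeding it is 3, leaving 1
1: greatest Fibonacci not exceeding it is 1, leaving 0
So 102186 = 75025 + 17711 + 6765 + 2584 + 89 + 8 + 3 + 1, with no two terms consecutive in the sequence.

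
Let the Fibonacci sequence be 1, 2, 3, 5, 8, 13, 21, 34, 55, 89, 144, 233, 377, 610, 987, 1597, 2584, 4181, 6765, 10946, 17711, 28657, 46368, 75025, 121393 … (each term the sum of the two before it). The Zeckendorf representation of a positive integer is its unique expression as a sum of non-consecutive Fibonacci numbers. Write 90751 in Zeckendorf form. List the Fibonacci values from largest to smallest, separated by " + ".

75025 + 10946 + 4181 + 377 + 144 + 55 + 21 + 2

Greedy algorithm:
90751: greatest Fibonacci not exceeding it is 75025, leaving 15726
15726: greatest Fibonacci not exceeding it is 10946, leaving 4780
4780: greatest Fibonacci not exceeding it is 4181, leaving 599
599: greatest Fibonacci not exceeding it is 377, leaving 222
222: greatest Fibonacci not exceeding it is 144, leaving 78
78: greatest Fibonacci not exceeding it is 55, leaving 23
23: greatest Fibonacci not exceeding it is 21, leaving 2
2: greatest Fibonacci not exceeding it is 2, leaving 0
So 90751 = 75025 + 10946 + 4181 + 377 + 144 + 55 + 21 + 2, with no two terms consecutive in the sequence.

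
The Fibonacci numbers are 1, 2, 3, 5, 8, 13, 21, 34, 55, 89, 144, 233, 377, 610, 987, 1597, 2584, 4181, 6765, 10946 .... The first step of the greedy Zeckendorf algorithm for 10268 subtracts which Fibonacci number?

6765 ≤ 10268 < 10946, so the largest Fibonacci number not exceeding 10268 is 6765.

6765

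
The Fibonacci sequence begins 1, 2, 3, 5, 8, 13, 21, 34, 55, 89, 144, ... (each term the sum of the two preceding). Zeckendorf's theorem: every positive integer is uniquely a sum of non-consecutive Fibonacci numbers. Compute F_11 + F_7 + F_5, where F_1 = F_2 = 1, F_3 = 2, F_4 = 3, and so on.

F_11 + F_7 + F_5 = 89 + 13 + 5 = 107.

107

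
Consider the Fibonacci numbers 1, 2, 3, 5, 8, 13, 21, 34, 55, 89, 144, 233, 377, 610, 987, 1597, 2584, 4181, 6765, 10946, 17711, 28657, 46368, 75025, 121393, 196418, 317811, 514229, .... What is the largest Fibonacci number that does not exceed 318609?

317811

317811 ≤ 318609 < 514229, so the largest Fibonacci number not exceeding 318609 is 317811.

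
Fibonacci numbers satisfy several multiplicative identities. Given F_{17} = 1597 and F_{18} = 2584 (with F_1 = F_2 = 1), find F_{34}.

5702887

By the doubling identity F_{2k} = F_k(2F_{k+1} − F_k): F_{34} = 1597·(2·2584 − 1597) = 1597·3571 = 5702887.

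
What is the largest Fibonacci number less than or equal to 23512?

17711

17711 ≤ 23512 < 28657, so the largest Fibonacci number not exceeding 23512 is 17711.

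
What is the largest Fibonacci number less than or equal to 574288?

514229

514229 ≤ 574288 < 832040, so the largest Fibonacci number not exceeding 574288 is 514229.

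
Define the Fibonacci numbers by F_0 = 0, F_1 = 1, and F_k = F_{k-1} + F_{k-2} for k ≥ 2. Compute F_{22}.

17711

Iterating the recurrence up to F_{18} = 2584 and F_{17} = 1597:
F_{19} = F_{18} + F_{17} = 2584 + 1597 = 4181
F_{20} = F_{19} + F_{18} = 4181 + 2584 = 6765
F_{21} = F_{20} + F_{19} = 6765 + 4181 = 10946
F_{22} = F_{21} + F_{20} = 10946 + 6765 = 17711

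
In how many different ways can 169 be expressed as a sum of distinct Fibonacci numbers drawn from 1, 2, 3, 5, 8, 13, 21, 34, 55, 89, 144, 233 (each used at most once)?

169 = 144+21+3+1 = 144+13+8+3+1 = 89+55+21+3+1 = … (2 more), for 5 in all.

5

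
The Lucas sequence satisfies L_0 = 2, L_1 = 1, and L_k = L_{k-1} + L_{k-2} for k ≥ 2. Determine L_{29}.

1149851

Iterating the recurrence up to L_{23} = 64079 and L_{22} = 39603:
L_{24} = L_{23} + L_{22} = 64079 + 39603 = 103682
L_{25} = L_{24} + L_{23} = 103682 + 64079 = 167761
L_{26} = L_{25} + L_{24} = 167761 + 103682 = 271443
L_{27} = L_{26} + L_{25} = 271443 + 167761 = 439204
L_{28} = L_{27} + L_{26} = 439204 + 271443 = 710647
L_{29} = L_{28} + L_{27} = 710647 + 439204 = 1149851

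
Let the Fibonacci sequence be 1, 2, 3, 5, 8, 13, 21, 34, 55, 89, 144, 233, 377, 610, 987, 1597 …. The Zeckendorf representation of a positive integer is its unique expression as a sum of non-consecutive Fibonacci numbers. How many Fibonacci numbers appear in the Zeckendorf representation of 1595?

Greedy algorithm:
subtract 987 from 1595: 608 remains
subtract 377 from 608: 231 remains
subtract 144 from 231: 87 remains
subtract 55 from 87: 32 remains
subtract 21 from 32: 11 remains
subtract 8 from 11: 3 remains
subtract 3 from 3: 0 remains
1595 = 987 + 377 + 144 + 55 + 21 + 8 + 3, which has 7 terms.

7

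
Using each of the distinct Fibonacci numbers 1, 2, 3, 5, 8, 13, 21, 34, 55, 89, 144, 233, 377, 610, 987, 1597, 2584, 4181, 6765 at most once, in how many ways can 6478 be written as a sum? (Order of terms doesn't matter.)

Each representation comes from the Zeckendorf form by replacing some F_k with F_{k−1} + F_{k−2} where possible.
6478 = 4181+1597+610+89+1 = 4181+1597+610+55+34+1 = 4181+1597+377+233+89+1 = … (29 more), for 32 in all.

32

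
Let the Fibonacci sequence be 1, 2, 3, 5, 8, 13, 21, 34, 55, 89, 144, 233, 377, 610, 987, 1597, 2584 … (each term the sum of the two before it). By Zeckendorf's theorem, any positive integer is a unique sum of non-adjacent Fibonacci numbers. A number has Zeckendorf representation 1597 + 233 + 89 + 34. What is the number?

1597 + 233 + 89 + 34 = 1953.

1953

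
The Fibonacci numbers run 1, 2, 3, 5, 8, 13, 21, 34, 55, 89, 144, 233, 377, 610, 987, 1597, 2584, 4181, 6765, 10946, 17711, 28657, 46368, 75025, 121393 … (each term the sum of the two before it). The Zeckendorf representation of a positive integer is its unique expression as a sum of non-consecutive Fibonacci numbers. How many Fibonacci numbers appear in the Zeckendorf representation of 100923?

Greedily peel off the largest Fibonacci term at each step:
take 75025 (≤ 100923); 100923 − 75025 = 25898
take 17711 (≤ 25898); 25898 − 17711 = 8187
take 6765 (≤ 8187); 8187 − 6765 = 1422
take 987 (≤ 1422); 1422 − 987 = 435
take 377 (≤ 435); 435 − 377 = 58
take 55 (≤ 58); 58 − 55 = 3
take 3 (≤ 3); 3 − 3 = 0
100923 = 75025 + 17711 + 6765 + 987 + 377 + 55 + 3, which has 7 terms.

7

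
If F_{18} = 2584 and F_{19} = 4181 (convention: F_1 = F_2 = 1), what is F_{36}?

By the doubling identity F_{2k} = F_k(2F_{k+1} − F_k): F_{36} = 2584·(2·4181 − 2584) = 2584·5778 = 14930352.

14930352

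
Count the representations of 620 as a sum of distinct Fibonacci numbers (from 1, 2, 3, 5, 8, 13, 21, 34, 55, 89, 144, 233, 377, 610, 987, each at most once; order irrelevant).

10

Each representation comes from the Zeckendorf form by replacing some F_k with F_{k−1} + F_{k−2} where possible.
620 = 610+8+2 = 610+5+3+2 = 377+233+8+2 = 377+233+5+3+2 = 377+144+89+8+2 = … (5 more), for 10 in all.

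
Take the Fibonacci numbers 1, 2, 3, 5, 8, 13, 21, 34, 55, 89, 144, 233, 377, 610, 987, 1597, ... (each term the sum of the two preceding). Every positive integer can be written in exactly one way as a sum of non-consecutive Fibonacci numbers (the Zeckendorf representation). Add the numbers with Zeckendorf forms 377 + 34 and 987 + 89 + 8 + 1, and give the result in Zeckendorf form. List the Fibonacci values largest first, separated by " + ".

987 + 377 + 89 + 34 + 8 + 1

The two numbers are 411 and 1085, so their sum is 1496.
1496: greatest Fibonacci not exceeding it is 987, leaving 509
509: greatest Fibonacci not exceeding it is 377, leaving 132
132: greatest Fibonacci not exceeding it is 89, leaving 43
43: greatest Fibonacci not exceeding it is 34, leaving 9
9: greatest Fibonacci not exceeding it is 8, leaving 1
1: greatest Fibonacci not exceeding it is 1, leaving 0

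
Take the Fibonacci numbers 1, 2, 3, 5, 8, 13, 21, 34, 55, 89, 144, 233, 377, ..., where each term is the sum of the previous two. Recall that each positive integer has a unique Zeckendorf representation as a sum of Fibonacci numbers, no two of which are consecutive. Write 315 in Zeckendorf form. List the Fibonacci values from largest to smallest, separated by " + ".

233 ≤ 315 < 377, so take 233; remainder 82
55 ≤ 82 < 89, so take 55; remainder 27
21 ≤ 27 < 34, so take 21; remainder 6
5 ≤ 6 < 8, so take 5; remainder 1
1 ≤ 1 < 2, so take 1; remainder 0
So 315 = 233 + 55 + 21 + 5 + 1, with no two terms consecutive in the sequence.

233 + 55 + 21 + 5 + 1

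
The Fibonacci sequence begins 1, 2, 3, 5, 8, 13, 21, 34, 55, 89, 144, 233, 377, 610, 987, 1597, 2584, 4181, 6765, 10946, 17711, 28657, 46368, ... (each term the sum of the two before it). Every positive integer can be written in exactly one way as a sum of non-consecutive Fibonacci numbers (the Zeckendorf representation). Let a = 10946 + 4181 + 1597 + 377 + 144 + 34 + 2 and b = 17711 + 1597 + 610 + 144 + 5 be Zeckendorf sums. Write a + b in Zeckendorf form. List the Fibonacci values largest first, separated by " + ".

The two numbers are 17281 and 20067, so their sum is 37348.
Repeatedly subtract the largest Fibonacci number that fits:
largest Fibonacci ≤ 37348 is 28657; 37348 − 28657 = 8691
largest Fibonacci ≤ 8691 is 6765; 8691 − 6765 = 1926
largest Fibonacci ≤ 1926 is 1597; 1926 − 1597 = 329
largest Fibonacci ≤ 329 is 233; 329 − 233 = 96
largest Fibonacci ≤ 96 is 89; 96 − 89 = 7
largest Fibonacci ≤ 7 is 5; 7 − 5 = 2
largest Fibonacci ≤ 2 is 2; 2 − 2 = 0

28657 + 6765 + 1597 + 233 + 89 + 5 + 2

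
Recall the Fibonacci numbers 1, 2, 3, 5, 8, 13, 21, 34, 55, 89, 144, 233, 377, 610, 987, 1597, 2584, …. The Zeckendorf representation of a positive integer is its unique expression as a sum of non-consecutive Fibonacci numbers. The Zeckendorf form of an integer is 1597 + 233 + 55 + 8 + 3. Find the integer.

1597 + 233 + 55 + 8 + 3 = 1896.

1896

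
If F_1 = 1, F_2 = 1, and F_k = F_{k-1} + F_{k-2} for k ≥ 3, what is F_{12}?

144

Iterating the recurrence up to F_{5} = 5 and F_{4} = 3:
F_{6} = F_{5} + F_{4} = 5 + 3 = 8
F_{7} = F_{6} + F_{5} = 8 + 5 = 13
F_{8} = F_{7} + F_{6} = 13 + 8 = 21
F_{9} = F_{8} + F_{7} = 21 + 13 = 34
F_{10} = F_{9} + F_{8} = 34 + 21 = 55
F_{11} = F_{10} + F_{9} = 55 + 34 = 89
F_{12} = F_{11} + F_{10} = 89 + 55 = 144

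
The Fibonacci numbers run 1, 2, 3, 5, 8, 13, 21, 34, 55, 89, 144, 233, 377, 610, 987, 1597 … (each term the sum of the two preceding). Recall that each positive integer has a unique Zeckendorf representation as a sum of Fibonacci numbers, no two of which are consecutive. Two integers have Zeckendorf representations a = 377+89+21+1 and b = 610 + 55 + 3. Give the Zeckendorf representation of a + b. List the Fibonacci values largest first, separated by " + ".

The two numbers are 488 and 668, so their sum is 1156.
Greedy algorithm:
take 987 (≤ 1156); 1156 − 987 = 169
take 144 (≤ 169); 169 − 144 = 25
take 21 (≤ 25); 25 − 21 = 4
take 3 (≤ 4); 4 − 3 = 1
take 1 (≤ 1); 1 − 1 = 0

987 + 144 + 21 + 3 + 1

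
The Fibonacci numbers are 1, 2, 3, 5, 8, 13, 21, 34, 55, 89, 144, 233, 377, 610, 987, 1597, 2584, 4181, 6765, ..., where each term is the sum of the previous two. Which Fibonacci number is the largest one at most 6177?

4181

4181 ≤ 6177 < 6765, so the largest Fibonacci number not exceeding 6177 is 4181.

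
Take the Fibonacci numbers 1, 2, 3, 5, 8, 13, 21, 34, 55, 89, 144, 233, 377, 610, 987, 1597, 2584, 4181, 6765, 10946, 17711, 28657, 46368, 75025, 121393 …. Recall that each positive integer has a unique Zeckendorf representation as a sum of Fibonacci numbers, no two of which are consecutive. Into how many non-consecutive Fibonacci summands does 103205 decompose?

103205: greatest Fibonacci not exceeding it is 75025, leaving 28180
28180: greatest Fibonacci not exceeding it is 17711, leaving 10469
10469: greatest Fibonacci not exceeding it is 6765, leaving 3704
3704: greatest Fibonacci not exceeding it is 2584, leaving 1120
1120: greatest Fibonacci not exceeding it is 987, leaving 133
133: greatest Fibonacci not exceeding it is 89, leaving 44
44: greatest Fibonacci not exceeding it is 34, leaving 10
10: greatest Fibonacci not exceeding it is 8, leaving 2
2: greatest Fibonacci not exceeding it is 2, leaving 0
103205 = 75025 + 17711 + 6765 + 2584 + 987 + 89 + 34 + 8 + 2, which has 9 terms.

9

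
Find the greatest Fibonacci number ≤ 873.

610

610 ≤ 873 < 987, so the largest Fibonacci number not exceeding 873 is 610.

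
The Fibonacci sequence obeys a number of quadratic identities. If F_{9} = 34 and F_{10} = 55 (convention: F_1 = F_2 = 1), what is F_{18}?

By the doubling identity F_{2k} = F_k(2F_{k+1} − F_k): F_{18} = 34·(2·55 − 34) = 34·76 = 2584.

2584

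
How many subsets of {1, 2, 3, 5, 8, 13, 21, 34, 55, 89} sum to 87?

Starting from the Zeckendorf form and repeatedly splitting a term F_k into F_{k−1} + F_{k−2} (when neither is already used) reaches every representation.
87 = 55+21+8+3 = 55+21+8+2+1 = 55+21+5+3+2+1 = 55+13+8+5+3+2+1 = … (1 more), for 5 in all.

5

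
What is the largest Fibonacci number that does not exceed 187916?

121393 ≤ 187916 < 196418, so the largest Fibonacci number not exceeding 187916 is 121393.

121393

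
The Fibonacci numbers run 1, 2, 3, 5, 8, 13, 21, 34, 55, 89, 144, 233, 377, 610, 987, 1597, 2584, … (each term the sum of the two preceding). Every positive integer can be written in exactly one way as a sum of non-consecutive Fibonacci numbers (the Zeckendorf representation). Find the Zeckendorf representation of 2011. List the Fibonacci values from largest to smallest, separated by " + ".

Greedy algorithm:
largest Fibonacci ≤ 2011 is 1597; 2011 − 1597 = 414
largest Fibonacci ≤ 414 is 377; 414 − 377 = 37
largest Fibonacci ≤ 37 is 34; 37 − 34 = 3
largest Fibonacci ≤ 3 is 3; 3 − 3 = 0
So 2011 = 1597 + 377 + 34 + 3, with no two terms consecutive in the sequence.

1597 + 377 + 34 + 3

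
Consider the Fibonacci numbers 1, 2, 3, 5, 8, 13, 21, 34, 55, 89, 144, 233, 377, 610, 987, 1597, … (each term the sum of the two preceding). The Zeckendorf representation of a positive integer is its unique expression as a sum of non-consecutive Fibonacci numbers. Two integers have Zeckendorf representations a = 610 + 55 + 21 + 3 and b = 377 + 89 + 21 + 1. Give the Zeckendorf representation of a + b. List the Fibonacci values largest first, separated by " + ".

987 + 144 + 34 + 8 + 3 + 1

The two numbers are 689 and 488, so their sum is 1177.
take 987 (≤ 1177); 1177 − 987 = 190
take 144 (≤ 190); 190 − 144 = 46
take 34 (≤ 46); 46 − 34 = 12
take 8 (≤ 12); 12 − 8 = 4
take 3 (≤ 4); 4 − 3 = 1
take 1 (≤ 1); 1 − 1 = 0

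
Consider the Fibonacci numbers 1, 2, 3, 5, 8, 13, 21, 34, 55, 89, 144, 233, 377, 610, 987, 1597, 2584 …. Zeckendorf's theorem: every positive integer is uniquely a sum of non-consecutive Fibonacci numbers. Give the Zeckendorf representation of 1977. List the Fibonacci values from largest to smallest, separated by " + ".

1597 + 377 + 3

1977: greatest Fibonacci not exceeding it is 1597, leaving 380
380: greatest Fibonacci not exceeding it is 377, leaving 3
3: greatest Fibonacci not exceeding it is 3, leaving 0
So 1977 = 1597 + 377 + 3, with no two terms consecutive in the sequence.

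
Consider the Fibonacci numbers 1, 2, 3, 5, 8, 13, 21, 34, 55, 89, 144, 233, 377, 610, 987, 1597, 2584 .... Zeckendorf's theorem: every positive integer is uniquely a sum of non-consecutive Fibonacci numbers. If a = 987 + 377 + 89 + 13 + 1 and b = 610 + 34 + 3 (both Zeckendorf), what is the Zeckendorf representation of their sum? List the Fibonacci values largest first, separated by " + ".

1597 + 377 + 89 + 34 + 13 + 3 + 1

The two numbers are 1467 and 647, so their sum is 2114.
Repeatedly subtract the largest Fibonacci number that fits:
subtract 1597 from 2114: 517 remains
subtract 377 from 517: 140 remains
subtract 89 from 140: 51 remains
subtract 34 from 51: 17 remains
subtract 13 from 17: 4 remains
subtract 3 from 4: 1 remains
subtract 1 from 1: 0 remains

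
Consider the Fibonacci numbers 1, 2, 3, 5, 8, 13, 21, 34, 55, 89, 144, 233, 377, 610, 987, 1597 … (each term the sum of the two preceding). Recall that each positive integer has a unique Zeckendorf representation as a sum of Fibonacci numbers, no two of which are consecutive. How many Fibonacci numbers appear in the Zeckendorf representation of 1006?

Repeatedly subtract the largest Fibonacci number that fits:
subtract 987 from 1006: 19 remains
subtract 13 from 19: 6 remains
subtract 5 from 6: 1 remains
subtract 1 from 1: 0 remains
1006 = 987 + 13 + 5 + 1, which has 4 terms.

4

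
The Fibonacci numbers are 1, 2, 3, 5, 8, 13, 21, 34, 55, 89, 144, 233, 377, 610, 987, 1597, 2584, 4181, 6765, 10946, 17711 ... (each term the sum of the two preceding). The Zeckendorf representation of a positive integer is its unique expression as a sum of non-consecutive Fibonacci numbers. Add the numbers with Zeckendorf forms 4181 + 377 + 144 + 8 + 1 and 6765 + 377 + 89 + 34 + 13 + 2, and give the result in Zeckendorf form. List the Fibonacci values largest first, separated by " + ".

The two numbers are 4711 and 7280, so their sum is 11991.
take 10946 (≤ 11991); 11991 − 10946 = 1045
take 987 (≤ 1045); 1045 − 987 = 58
take 55 (≤ 58); 58 − 55 = 3
take 3 (≤ 3); 3 − 3 = 0

10946 + 987 + 55 + 3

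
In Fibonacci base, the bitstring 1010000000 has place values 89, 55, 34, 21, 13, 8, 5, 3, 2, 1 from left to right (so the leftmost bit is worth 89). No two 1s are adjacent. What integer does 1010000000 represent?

Summing the place values of the 1 bits: 89 + 34 = 123.

123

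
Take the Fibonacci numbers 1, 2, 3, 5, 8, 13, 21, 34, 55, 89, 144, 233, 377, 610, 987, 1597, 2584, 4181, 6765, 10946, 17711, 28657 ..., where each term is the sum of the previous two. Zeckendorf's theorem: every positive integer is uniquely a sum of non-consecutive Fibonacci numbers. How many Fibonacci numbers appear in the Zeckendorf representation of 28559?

10

Greedily peel off the largest Fibonacci term at each step:
subtract 17711 from 28559: 10848 remains
subtract 6765 from 10848: 4083 remains
subtract 2584 from 4083: 1499 remains
subtract 987 from 1499: 512 remains
subtract 377 from 512: 135 remains
subtract 89 from 135: 46 remains
subtract 34 from 46: 12 remains
subtract 8 from 12: 4 remains
subtract 3 from 4: 1 remains
subtract 1 from 1: 0 remains
28559 = 17711 + 6765 + 2584 + 987 + 377 + 89 + 34 + 8 + 3 + 1, which has 10 terms.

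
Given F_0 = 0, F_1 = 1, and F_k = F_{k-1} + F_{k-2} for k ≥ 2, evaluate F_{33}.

Iterating the recurrence up to F_{28} = 317811 and F_{27} = 196418:
F_{29} = F_{28} + F_{27} = 317811 + 196418 = 514229
F_{30} = F_{29} + F_{28} = 514229 + 317811 = 832040
F_{31} = F_{30} + F_{29} = 832040 + 514229 = 1346269
F_{32} = F_{31} + F_{30} = 1346269 + 832040 = 2178309
F_{33} = F_{32} + F_{31} = 2178309 + 1346269 = 3524578

3524578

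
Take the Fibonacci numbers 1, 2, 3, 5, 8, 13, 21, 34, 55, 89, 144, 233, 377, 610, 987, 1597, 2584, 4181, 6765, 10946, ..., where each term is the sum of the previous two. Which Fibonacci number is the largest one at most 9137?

6765

6765 ≤ 9137 < 10946, so the largest Fibonacci number not exceeding 9137 is 6765.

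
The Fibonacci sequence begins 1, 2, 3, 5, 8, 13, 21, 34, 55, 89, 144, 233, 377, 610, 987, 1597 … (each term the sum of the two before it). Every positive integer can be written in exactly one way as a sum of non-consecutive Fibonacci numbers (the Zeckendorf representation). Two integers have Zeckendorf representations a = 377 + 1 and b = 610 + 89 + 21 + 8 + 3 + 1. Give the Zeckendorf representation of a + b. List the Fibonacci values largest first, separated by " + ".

The two numbers are 378 and 732, so their sum is 1110.
1110: greatest Fibonacci not exceeding it is 987, leaving 123
123: greatest Fibonacci not exceeding it is 89, leaving 34
34: greatest Fibonacci not exceeding it is 34, leaving 0

987 + 89 + 34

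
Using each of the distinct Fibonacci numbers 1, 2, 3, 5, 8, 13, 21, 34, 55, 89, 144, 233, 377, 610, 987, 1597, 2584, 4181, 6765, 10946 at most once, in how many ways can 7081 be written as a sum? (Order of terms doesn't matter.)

7081 = 6765+233+55+21+5+2 = 6765+233+55+13+8+5+2 = 6765+144+89+55+21+5+2 = 4181+2584+233+55+21+5+2 = 6765+233+34+21+13+8+5+2 = … (19 more), for 24 in all.

24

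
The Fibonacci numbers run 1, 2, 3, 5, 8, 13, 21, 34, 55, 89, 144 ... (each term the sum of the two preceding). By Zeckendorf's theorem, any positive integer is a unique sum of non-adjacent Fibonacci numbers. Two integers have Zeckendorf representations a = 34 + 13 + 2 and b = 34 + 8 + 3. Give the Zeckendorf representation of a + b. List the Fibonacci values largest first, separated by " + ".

The two numbers are 49 and 45, so their sum is 94.
Repeatedly subtract the largest Fibonacci number that fits:
94: greatest Fibonacci not exceeding it is 89, leaving 5
5: greatest Fibonacci not exceeding it is 5, leaving 0

89 + 5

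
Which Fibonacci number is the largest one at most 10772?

6765 ≤ 10772 < 10946, so the largest Fibonacci number not exceeding 10772 is 6765.

6765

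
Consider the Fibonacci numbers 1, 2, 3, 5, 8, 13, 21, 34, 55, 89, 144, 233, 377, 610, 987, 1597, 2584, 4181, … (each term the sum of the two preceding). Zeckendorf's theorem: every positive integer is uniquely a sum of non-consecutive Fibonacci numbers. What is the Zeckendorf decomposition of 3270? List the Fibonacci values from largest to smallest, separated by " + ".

subtract 2584 from 3270: 686 remains
subtract 610 from 686: 76 remains
subtract 55 from 76: 21 remains
subtract 21 from 21: 0 remains
So 3270 = 2584 + 610 + 55 + 21, with no two terms consecutive in the sequence.

2584 + 610 + 55 + 21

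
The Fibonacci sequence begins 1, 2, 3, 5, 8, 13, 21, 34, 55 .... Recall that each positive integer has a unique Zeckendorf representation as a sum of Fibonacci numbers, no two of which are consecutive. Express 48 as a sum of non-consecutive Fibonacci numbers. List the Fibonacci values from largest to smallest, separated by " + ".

34 + 13 + 1

take 34 (≤ 48); 48 − 34 = 14
take 13 (≤ 14); 14 − 13 = 1
take 1 (≤ 1); 1 − 1 = 0
So 48 = 34 + 13 + 1, with no two terms consecutive in the sequence.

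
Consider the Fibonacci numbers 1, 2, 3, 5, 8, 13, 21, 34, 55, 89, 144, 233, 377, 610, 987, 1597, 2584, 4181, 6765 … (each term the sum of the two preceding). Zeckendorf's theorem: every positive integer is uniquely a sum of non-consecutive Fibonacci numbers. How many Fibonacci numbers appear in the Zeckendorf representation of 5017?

Greedy algorithm:
4181 ≤ 5017 < 6765, so take 4181; remainder 836
610 ≤ 836 < 987, so take 610; remainder 226
144 ≤ 226 < 233, so take 144; remainder 82
55 ≤ 82 < 89, so take 55; remainder 27
21 ≤ 27 < 34, so take 21; remainder 6
5 ≤ 6 < 8, so take 5; remainder 1
1 ≤ 1 < 2, so take 1; remainder 0
5017 = 4181 + 610 + 144 + 55 + 21 + 5 + 1, which has 7 terms.

7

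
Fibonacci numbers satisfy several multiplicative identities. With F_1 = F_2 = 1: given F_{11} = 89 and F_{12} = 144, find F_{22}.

By the doubling identity F_{2k} = F_k(2F_{k+1} − F_k): F_{22} = 89·(2·144 − 89) = 89·199 = 17711.

17711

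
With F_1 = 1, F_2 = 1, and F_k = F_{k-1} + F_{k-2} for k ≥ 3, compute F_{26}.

121393

Iterating the recurrence up to F_{18} = 2584 and F_{17} = 1597:
F_{19} = F_{18} + F_{17} = 2584 + 1597 = 4181
F_{20} = F_{19} + F_{18} = 4181 + 2584 = 6765
F_{21} = F_{20} + F_{19} = 6765 + 4181 = 10946
F_{22} = F_{21} + F_{20} = 10946 + 6765 = 17711
F_{23} = F_{22} + F_{21} = 17711 + 10946 = 28657
F_{24} = F_{23} + F_{22} = 28657 + 17711 = 46368
F_{25} = F_{24} + F_{23} = 46368 + 28657 = 75025
F_{26} = F_{25} + F_{24} = 75025 + 46368 = 121393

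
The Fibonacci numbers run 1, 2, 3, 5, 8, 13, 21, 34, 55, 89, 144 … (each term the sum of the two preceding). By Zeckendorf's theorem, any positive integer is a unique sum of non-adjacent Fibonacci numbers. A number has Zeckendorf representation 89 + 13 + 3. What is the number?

89 + 13 + 3 = 105.

105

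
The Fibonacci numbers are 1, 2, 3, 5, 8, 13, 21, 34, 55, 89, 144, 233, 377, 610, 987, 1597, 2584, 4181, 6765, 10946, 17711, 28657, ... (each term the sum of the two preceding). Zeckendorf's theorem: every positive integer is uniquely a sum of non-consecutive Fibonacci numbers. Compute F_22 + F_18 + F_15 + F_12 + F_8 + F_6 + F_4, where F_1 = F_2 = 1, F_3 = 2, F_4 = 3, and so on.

F_22 + F_18 + F_15 + F_12 + F_8 + F_6 + F_4 = 17711 + 2584 + 610 + 144 + 21 + 8 + 3 = 21081.

21081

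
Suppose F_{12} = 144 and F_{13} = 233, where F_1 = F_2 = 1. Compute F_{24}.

46368

By the doubling identity F_{2k} = F_k(2F_{k+1} − F_k): F_{24} = 144·(2·233 − 144) = 144·322 = 46368.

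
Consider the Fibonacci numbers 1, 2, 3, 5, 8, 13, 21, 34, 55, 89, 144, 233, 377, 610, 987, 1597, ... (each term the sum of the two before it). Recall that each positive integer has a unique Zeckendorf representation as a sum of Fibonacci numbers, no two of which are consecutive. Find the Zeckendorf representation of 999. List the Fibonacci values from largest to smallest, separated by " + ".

999 − 987 = 12
12 − 8 = 4
4 − 3 = 1
1 − 1 = 0
So 999 = 987 + 8 + 3 + 1, with no two terms consecutive in the sequence.

987 + 8 + 3 + 1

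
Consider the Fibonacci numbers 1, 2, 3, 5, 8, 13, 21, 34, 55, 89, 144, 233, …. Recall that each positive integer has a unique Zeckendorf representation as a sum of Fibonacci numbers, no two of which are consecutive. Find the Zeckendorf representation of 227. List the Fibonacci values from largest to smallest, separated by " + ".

144 + 55 + 21 + 5 + 2

Repeatedly subtract the largest Fibonacci number that fits:
144 ≤ 227 < 233, so take 144; remainder 83
55 ≤ 83 < 89, so take 55; remainder 28
21 ≤ 28 < 34, so take 21; remainder 7
5 ≤ 7 < 8, so take 5; remainder 2
2 ≤ 2 < 3, so take 2; remainder 0
So 227 = 144 + 55 + 21 + 5 + 2, with no two terms consecutive in the sequence.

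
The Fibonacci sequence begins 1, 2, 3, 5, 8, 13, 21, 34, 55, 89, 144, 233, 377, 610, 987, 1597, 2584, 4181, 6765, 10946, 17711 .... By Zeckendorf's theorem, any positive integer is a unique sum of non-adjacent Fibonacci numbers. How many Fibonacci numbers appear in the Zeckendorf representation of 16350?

Greedily peel off the largest Fibonacci term at each step:
10946 ≤ 16350 < 17711, so take 10946; remainder 5404
4181 ≤ 5404 < 6765, so take 4181; remainder 1223
987 ≤ 1223 < 1597, so take 987; remainder 236
233 ≤ 236 < 377, so take 233; remainder 3
3 ≤ 3 < 5, so take 3; remainder 0
16350 = 10946 + 4181 + 987 + 233 + 3, which has 5 terms.

5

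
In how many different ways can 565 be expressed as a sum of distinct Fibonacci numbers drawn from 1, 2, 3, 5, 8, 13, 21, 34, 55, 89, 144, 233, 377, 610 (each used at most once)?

12

Starting from the Zeckendorf form and repeatedly splitting a term F_k into F_{k−1} + F_{k−2} (when neither is already used) reaches every representation.
565 = 377+144+34+8+2 = 377+144+34+5+3+2 = 377+144+21+13+8+2 = … (9 more), for 12 in all.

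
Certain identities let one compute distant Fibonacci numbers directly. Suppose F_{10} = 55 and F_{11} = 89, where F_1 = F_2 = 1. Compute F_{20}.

By the doubling identity F_{2k} = F_k(2F_{k+1} − F_k): F_{20} = 55·(2·89 − 55) = 55·123 = 6765.

6765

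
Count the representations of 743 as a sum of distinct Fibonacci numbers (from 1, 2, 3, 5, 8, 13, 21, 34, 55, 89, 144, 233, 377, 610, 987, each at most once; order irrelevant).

Starting from the Zeckendorf form and repeatedly splitting a term F_k into F_{k−1} + F_{k−2} (when neither is already used) reaches every representation.
743 = 610+89+34+8+2 = 610+89+34+5+3+2 = 610+89+21+13+8+2 = 377+233+89+34+8+2 = … (10 more), for 14 in all.

14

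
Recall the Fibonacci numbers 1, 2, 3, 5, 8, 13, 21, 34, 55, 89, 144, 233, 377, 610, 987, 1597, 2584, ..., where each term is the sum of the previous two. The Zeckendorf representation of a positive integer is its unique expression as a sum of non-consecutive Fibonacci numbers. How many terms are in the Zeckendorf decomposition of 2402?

2402: greatest Fibonacci not exceeding it is 1597, leaving 805
805: greatest Fibonacci not exceeding it is 610, leaving 195
195: greatest Fibonacci not exceeding it is 144, leaving 51
51: greatest Fibonacci not exceeding it is 34, leaving 17
17: greatest Fibonacci not exceeding it is 13, leaving 4
4: greatest Fibonacci not exceeding it is 3, leaving 1
1: greatest Fibonacci not exceeding it is 1, leaving 0
2402 = 1597 + 610 + 144 + 34 + 13 + 3 + 1, which has 7 terms.

7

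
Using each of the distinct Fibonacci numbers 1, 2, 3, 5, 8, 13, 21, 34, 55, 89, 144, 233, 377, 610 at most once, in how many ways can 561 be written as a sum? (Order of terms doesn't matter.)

15

Starting from the Zeckendorf form and repeatedly splitting a term F_k into F_{k−1} + F_{k−2} (when neither is already used) reaches every representation.
561 = 377+144+34+5+1 = 377+144+34+3+2+1 = 377+144+21+13+5+1 = … (12 more), for 15 in all.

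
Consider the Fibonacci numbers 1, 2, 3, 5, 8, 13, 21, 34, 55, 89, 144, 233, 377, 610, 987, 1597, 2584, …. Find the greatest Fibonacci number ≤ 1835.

1597 ≤ 1835 < 2584, so the largest Fibonacci number not exceeding 1835 is 1597.

1597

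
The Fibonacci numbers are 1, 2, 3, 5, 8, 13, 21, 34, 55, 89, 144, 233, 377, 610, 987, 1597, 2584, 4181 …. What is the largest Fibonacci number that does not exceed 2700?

2584 ≤ 2700 < 4181, so the largest Fibonacci number not exceeding 2700 is 2584.

2584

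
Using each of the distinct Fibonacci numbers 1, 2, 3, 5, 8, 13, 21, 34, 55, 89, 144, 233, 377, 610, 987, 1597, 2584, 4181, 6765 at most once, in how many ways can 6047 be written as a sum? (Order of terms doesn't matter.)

34

Each representation comes from the Zeckendorf form by replacing some F_k with F_{k−1} + F_{k−2} where possible.
6047 = 4181+1597+233+34+2 = 4181+1597+233+21+13+2 = 4181+1597+144+89+34+2 = … (31 more), for 34 in all.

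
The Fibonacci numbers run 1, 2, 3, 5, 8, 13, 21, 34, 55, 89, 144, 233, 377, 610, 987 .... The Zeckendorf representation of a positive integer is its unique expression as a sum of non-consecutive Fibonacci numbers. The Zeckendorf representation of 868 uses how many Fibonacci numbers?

5

Greedy algorithm:
868 − 610 = 258
258 − 233 = 25
25 − 21 = 4
4 − 3 = 1
1 − 1 = 0
868 = 610 + 233 + 21 + 3 + 1, which has 5 terms.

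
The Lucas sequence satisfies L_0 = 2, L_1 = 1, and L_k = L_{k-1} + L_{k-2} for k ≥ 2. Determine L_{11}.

Iterating the recurrence up to L_{4} = 7 and L_{3} = 4:
L_{5} = L_{4} + L_{3} = 7 + 4 = 11
L_{6} = L_{5} + L_{4} = 11 + 7 = 18
L_{7} = L_{6} + L_{5} = 18 + 11 = 29
L_{8} = L_{7} + L_{6} = 29 + 18 = 47
L_{9} = L_{8} + L_{7} = 47 + 29 = 76
L_{10} = L_{9} + L_{8} = 76 + 47 = 123
L_{11} = L_{10} + L_{9} = 123 + 76 = 199

199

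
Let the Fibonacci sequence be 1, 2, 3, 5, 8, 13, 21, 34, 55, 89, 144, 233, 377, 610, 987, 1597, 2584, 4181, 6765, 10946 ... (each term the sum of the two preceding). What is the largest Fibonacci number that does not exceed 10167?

6765 ≤ 10167 < 10946, so the largest Fibonacci number not exceeding 10167 is 6765.

6765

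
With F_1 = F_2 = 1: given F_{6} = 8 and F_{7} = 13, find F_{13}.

233

By F_{2k+1} = F_k² + F_{k+1}²: F_{13} = 8² + 13² = 64 + 169 = 233.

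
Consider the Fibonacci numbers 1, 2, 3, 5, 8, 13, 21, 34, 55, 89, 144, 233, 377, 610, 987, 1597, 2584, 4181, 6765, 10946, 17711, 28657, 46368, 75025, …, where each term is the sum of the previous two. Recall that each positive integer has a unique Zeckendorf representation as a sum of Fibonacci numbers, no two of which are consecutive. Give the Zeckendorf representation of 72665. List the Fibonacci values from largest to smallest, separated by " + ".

46368 + 17711 + 6765 + 1597 + 144 + 55 + 21 + 3 + 1

Greedily peel off the largest Fibonacci term at each step:
72665: greatest Fibonacci not exceeding it is 46368, leaving 26297
26297: greatest Fibonacci not exceeding it is 17711, leaving 8586
8586: greatest Fibonacci not exceeding it is 6765, leaving 1821
1821: greatest Fibonacci not exceeding it is 1597, leaving 224
224: greatest Fibonacci not exceeding it is 144, leaving 80
80: greatest Fibonacci not exceeding it is 55, leaving 25
25: greatest Fibonacci not exceeding it is 21, leaving 4
4: greatest Fibonacci not exceeding it is 3, leaving 1
1: greatest Fibonacci not exceeding it is 1, leaving 0
So 72665 = 46368 + 17711 + 6765 + 1597 + 144 + 55 + 21 + 3 + 1, with no two terms consecutive in the sequence.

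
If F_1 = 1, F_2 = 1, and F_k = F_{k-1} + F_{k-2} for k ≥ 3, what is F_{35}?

Iterating the recurrence up to F_{31} = 1346269 and F_{30} = 832040:
F_{32} = F_{31} + F_{30} = 1346269 + 832040 = 2178309
F_{33} = F_{32} + F_{31} = 2178309 + 1346269 = 3524578
F_{34} = F_{33} + F_{32} = 3524578 + 2178309 = 5702887
F_{35} = F_{34} + F_{33} = 5702887 + 3524578 = 9227465

9227465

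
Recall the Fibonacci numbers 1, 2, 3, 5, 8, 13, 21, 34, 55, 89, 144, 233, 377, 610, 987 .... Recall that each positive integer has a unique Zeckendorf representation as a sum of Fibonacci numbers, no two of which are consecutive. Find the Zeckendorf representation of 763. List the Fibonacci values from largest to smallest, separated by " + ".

Greedy algorithm:
610 ≤ 763 < 987, so take 610; remainder 153
144 ≤ 153 < 233, so take 144; remainder 9
8 ≤ 9 < 13, so take 8; remainder 1
1 ≤ 1 < 2, so take 1; remainder 0
So 763 = 610 + 144 + 8 + 1, with no two terms consecutive in the sequence.

610 + 144 + 8 + 1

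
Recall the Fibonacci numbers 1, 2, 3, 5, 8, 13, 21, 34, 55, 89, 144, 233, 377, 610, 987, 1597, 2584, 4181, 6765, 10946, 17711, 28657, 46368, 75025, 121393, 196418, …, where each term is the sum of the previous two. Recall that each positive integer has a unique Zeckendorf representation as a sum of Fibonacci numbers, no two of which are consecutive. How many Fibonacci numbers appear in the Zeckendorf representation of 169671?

8

121393 ≤ 169671 < 196418, so take 121393; remainder 48278
46368 ≤ 48278 < 75025, so take 46368; remainder 1910
1597 ≤ 1910 < 2584, so take 1597; remainder 313
233 ≤ 313 < 377, so take 233; remainder 80
55 ≤ 80 < 89, so take 55; remainder 25
21 ≤ 25 < 34, so take 21; remainder 4
3 ≤ 4 < 5, so take 3; remainder 1
1 ≤ 1 < 2, so take 1; remainder 0
169671 = 121393 + 46368 + 1597 + 233 + 55 + 21 + 3 + 1, which has 8 terms.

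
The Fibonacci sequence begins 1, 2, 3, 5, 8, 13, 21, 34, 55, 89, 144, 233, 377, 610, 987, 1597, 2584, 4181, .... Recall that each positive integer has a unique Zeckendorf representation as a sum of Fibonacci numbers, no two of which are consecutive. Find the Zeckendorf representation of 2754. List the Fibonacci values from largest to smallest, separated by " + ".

Greedily peel off the largest Fibonacci term at each step:
take 2584 (≤ 2754); 2754 − 2584 = 170
take 144 (≤ 170); 170 − 144 = 26
take 21 (≤ 26); 26 − 21 = 5
take 5 (≤ 5); 5 − 5 = 0
So 2754 = 2584 + 144 + 21 + 5, with no two terms consecutive in the sequence.

2584 + 144 + 21 + 5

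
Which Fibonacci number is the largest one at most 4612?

4181 ≤ 4612 < 6765, so the largest Fibonacci number not exceeding 4612 is 4181.

4181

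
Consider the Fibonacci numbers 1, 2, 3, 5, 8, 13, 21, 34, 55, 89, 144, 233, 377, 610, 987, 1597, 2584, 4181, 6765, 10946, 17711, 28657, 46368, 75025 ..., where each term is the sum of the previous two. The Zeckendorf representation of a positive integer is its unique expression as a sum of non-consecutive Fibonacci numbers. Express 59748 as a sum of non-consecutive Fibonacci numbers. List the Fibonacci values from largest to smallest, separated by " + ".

46368 + 10946 + 1597 + 610 + 144 + 55 + 21 + 5 + 2

59748: greatest Fibonacci not exceeding it is 46368, leaving 13380
13380: greatest Fibonacci not exceeding it is 10946, leaving 2434
2434: greatest Fibonacci not exceeding it is 1597, leaving 837
837: greatest Fibonacci not exceeding it is 610, leaving 227
227: greatest Fibonacci not exceeding it is 144, leaving 83
83: greatest Fibonacci not exceeding it is 55, leaving 28
28: greatest Fibonacci not exceeding it is 21, leaving 7
7: greatest Fibonacci not exceeding it is 5, leaving 2
2: greatest Fibonacci not exceeding it is 2, leaving 0
So 59748 = 46368 + 10946 + 1597 + 610 + 144 + 55 + 21 + 5 + 2, with no two terms consecutive in the sequence.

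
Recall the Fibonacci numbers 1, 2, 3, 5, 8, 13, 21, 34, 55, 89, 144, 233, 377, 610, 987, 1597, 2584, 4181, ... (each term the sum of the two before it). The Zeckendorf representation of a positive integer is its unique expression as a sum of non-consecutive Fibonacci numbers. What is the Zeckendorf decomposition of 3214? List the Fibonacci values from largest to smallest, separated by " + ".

2584 + 610 + 13 + 5 + 2

2584 ≤ 3214 < 4181, so take 2584; remainder 630
610 ≤ 630 < 987, so take 610; remainder 20
13 ≤ 20 < 21, so take 13; remainder 7
5 ≤ 7 < 8, so take 5; remainder 2
2 ≤ 2 < 3, so take 2; remainder 0
So 3214 = 2584 + 610 + 13 + 5 + 2, with no two terms consecutive in the sequence.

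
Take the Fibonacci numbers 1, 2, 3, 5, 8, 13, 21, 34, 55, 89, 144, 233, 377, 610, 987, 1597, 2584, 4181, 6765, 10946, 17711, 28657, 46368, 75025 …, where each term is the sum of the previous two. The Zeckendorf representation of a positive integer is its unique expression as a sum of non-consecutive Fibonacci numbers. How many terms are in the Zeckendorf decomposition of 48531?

7

Repeatedly subtract the largest Fibonacci number that fits:
46368 ≤ 48531 < 75025, so take 46368; remainder 2163
1597 ≤ 2163 < 2584, so take 1597; remainder 566
377 ≤ 566 < 610, so take 377; remainder 189
144 ≤ 189 < 233, so take 144; remainder 45
34 ≤ 45 < 55, so take 34; remainder 11
8 ≤ 11 < 13, so take 8; remainder 3
3 ≤ 3 < 5, so take 3; remainder 0
48531 = 46368 + 1597 + 377 + 144 + 34 + 8 + 3, which has 7 terms.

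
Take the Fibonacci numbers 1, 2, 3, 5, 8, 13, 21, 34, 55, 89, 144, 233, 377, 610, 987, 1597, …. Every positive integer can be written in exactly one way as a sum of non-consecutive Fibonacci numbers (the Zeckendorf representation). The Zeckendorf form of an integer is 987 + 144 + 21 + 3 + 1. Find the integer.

987 + 144 + 21 + 3 + 1 = 1156.

1156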